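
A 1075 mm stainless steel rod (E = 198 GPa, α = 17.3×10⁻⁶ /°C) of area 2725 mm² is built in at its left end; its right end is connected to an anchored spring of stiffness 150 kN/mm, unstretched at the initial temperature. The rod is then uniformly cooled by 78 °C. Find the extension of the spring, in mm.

δ ≈ 1.12 mm

The unrestrained thermal change is αΔT L = 17.3×10⁻⁶ × 78 × 1075 = 1.451 mm.
With a force P in the spring, the elastic change of the rod is PL/(AE) and that of the spring is P/k; compatibility requires their sum to equal δ_free.
P [ L/(AE) + 1/k ] = δ_free → P [ 1075/(2725×198×10³) + 1/(150×10³) ] = 1.451.
P = 1.451 / 8.659×10⁻⁶ = 167500 N.
Spring extension = P/k = 167500/(150×10³) = 1.117 mm.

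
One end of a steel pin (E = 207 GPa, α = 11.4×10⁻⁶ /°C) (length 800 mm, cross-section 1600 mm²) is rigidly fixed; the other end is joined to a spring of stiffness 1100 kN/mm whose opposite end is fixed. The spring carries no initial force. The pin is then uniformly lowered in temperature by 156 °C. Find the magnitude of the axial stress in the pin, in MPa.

σ ≈ 267 MPa (tensile)

The unrestrained thermal change is αΔT L = 11.4×10⁻⁶ × 156 × 800 = 1.423 mm.
Let P be the tensile force in the spring. The pin extends elastically by PL/(AE) and the spring stretches by P/k; together these equal δ_free.
P [ L/(AE) + 1/k ] = δ_free → P [ 800/(1600×207×10³) + 1/(1100×10³) ] = 1.423.
P = 1.423 / 3.325×10⁻⁶ = 427900 N.
σ = P/A = 427900/1600 = 267.5 MPa.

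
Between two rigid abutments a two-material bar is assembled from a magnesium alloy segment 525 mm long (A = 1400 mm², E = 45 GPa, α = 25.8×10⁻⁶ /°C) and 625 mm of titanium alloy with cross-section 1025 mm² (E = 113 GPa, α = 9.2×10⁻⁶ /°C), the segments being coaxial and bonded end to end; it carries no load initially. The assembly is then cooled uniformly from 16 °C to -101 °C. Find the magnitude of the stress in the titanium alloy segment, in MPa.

With the walls removed the bar would change length by δ_free = Σ αᵢΔT Lᵢ = 25.8×10⁻⁶×117×525 + 9.2×10⁻⁶×117×625 = 2.258 mm.
The rigid supports impose zero overall length change; the single axial force P common to all segments must satisfy P Σ Lᵢ/(AᵢEᵢ) = δ_free.
Σ Lᵢ/(AᵢEᵢ) = 525/(1400×45×10³) + 625/(1025×113×10³) = 1.373×10⁻⁵ mm/N.
Hence P = δ_free / Σ(L/AE) = 2.258/1.373×10⁻⁵ = 164.4 kN (tensile).
σ_{titanium alloy} = P / A = 164400 / 1025 = 160.4 MPa.

σ ≈ 160 MPa (tensile)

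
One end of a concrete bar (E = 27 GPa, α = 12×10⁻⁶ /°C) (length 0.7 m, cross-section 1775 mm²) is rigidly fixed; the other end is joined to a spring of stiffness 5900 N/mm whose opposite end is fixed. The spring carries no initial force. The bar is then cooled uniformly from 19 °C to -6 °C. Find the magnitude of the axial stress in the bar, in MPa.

σ ≈ 0.643 MPa (tensile)

Free thermal contraction: δ_free = αΔT L = 12×10⁻⁶ × 25 × 700 = 0.21 mm.
With a force P in the spring, the elastic change of the bar is PL/(AE) and that of the spring is P/k; compatibility requires their sum to equal δ_free.
P [ L/(AE) + 1/k ] = δ_free → P [ 700/(1775×27×10³) + 1/(5900) ] = 0.21.
P = 0.21 / 0.0001841 = 1141 N.
σ = P/A = 1141/1775 = 0.6426 MPa.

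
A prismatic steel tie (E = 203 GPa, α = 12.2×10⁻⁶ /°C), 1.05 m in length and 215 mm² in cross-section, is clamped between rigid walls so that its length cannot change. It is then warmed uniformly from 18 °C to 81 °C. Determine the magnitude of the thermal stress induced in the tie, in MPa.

Because both ends are immovable the net strain is zero, and the suppressed thermal strain is αΔT = 12.2×10⁻⁶ × 63 = 768.6×10⁻⁶.
σ = EαΔT = 203×10³ × 12.2×10⁻⁶ × 63 = 156 MPa (compressive; the tie is trying to expand).

σ ≈ 156 MPa (compressive)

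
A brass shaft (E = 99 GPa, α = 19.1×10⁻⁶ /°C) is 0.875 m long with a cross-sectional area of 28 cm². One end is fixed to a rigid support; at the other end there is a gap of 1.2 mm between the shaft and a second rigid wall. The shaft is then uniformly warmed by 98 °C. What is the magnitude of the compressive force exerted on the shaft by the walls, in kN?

P ≈ 139 kN

Unrestrained expansion: δ_free = αΔT L = 19.1×10⁻⁶ × 98 × 875 = 1.638 mm.
This exceeds the 1.2 mm gap, so the wall pushes back. The portion of expansion that must be recovered elastically is δ_free − gap = 1.638 − 1.2 = 0.4378 mm.
Compatibility: PL/(AE) = 0.4378 mm, so σ = P/A = E × (0.4378/875) = 49.54 MPa.
Force on the wall = σA = 49.54 × 2800 mm² = 138.7 kN.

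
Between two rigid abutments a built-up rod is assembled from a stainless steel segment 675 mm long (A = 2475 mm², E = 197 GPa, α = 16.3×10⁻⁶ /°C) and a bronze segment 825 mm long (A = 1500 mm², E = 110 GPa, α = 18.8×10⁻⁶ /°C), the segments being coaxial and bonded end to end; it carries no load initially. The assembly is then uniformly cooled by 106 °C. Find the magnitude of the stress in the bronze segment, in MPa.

Free thermal contraction of the whole bar: Σ αᵢΔT Lᵢ = 16.3×10⁻⁶×106×675 + 18.8×10⁻⁶×106×825 = 2.81 mm.
The walls prevent any net length change, so an axial force P (same in every segment) develops. Compatibility: P · Σ Lᵢ/(AᵢEᵢ) = δ_free.
The series flexibility is Σ Lᵢ/(AᵢEᵢ) = 675/(2475×197×10³) + 825/(1500×110×10³) = 6.384×10⁻⁶ mm/N.
P = 2.81 / 6.384×10⁻⁶ = 440200 N = 440.2 kN, tensile.
σ_{bronze} = P / A = 440200 / 1500 = 293.5 MPa.

σ ≈ 293 MPa (tensile)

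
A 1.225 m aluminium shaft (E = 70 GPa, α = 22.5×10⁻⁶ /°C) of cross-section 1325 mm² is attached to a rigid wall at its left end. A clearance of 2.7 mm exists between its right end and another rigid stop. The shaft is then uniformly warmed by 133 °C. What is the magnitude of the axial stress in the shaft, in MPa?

Unrestrained expansion: δ_free = αΔT L = 22.5×10⁻⁶ × 133 × 1225 = 3.666 mm.
The gap closes (δ_free > 2.7 mm) and the wall then resists a further 3.666 − 2.7 = 0.9658 mm of expansion.
That suppressed elongation corresponds to σ = E·Δ/L = 70×10³ × 0.9658/1225 = 55.19 MPa.

σ ≈ 55.2 MPa (compressive)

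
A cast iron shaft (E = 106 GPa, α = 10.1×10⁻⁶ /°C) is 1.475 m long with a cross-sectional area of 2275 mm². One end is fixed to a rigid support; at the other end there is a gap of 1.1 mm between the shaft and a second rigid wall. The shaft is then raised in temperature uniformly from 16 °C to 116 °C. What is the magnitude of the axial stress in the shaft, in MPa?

Free thermal elongation = αΔT L = 10.1×10⁻⁶ × 100 × 1475 = 1.49 mm.
The gap closes (δ_free > 1.1 mm) and the wall then resists a further 1.49 − 1.1 = 0.3898 mm of expansion.
So σ = E(δ_free − g)/L = 106×10³ × 0.3898/1475 = 28.01 MPa.

σ ≈ 28 MPa (compressive)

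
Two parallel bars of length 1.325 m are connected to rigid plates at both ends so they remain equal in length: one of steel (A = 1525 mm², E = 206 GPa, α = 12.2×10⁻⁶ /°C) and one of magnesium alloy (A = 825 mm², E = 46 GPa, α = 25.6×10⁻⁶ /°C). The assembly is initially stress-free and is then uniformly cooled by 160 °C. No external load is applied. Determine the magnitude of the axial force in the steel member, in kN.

Equilibrium of a rigid end plate with no external load gives equal and opposite internal forces ±P in the two members. Since α_{magnesium alloy} > α_{steel}, cooling drives the magnesium alloy into tension and the steel into compression.
Equating the net (thermal + elastic) strains gives |α₁ − α₂|·ΔT = P·[1/(A₁E₁) + 1/(A₂E₂)].
|α₁ − α₂|·ΔT = 13.4×10⁻⁶ × 160 = 0.002144.
1/(A₁E₁) + 1/(A₂E₂) = 1/(1525×206×10³) + 1/(825×46×10³) = 2.953×10⁻⁸ N⁻¹.
P = 0.002144 / 2.953×10⁻⁸ = 72600 N = 72.6 kN.

P ≈ 72.6 kN (compressive in the steel)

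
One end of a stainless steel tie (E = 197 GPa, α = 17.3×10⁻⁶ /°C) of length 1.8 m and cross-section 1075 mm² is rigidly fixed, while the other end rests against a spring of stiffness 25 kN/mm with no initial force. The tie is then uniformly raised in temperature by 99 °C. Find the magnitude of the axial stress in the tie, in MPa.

The unrestrained thermal change is αΔT L = 17.3×10⁻⁶ × 99 × 1800 = 3.083 mm.
Let P be the compressive force at the spring. The tie shortens elastically by PL/(AE) and the spring compresses by P/k; together these equal δ_free.
P [ L/(AE) + 1/k ] = δ_free → P [ 1800/(1075×197×10³) + 1/(25×10³) ] = 3.083.
P = 3.083 / 4.85×10⁻⁵ = 63560 N.
σ = P/A = 63560/1075 = 59.13 MPa.

σ ≈ 59.1 MPa (compressive)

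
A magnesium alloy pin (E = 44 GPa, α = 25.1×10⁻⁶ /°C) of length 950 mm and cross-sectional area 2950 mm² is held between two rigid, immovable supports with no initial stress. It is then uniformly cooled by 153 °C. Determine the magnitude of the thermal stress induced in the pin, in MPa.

With length fixed, the mechanical strain must cancel the thermal strain αΔT = 25.1×10⁻⁶ × 153 = 3840.3×10⁻⁶.
σ = EαΔT = 44×10³ × 25.1×10⁻⁶ × 153 = 169 MPa (tensile; the pin is trying to contract).

σ ≈ 169 MPa (tensile)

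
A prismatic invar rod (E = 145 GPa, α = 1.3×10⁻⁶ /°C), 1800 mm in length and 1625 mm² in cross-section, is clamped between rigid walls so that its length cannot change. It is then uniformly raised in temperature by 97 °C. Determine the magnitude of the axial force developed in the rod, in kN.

Full restraint means ε = 0, so the stress is σ = EαΔT = 145×10³ × 1.3×10⁻⁶ × 97 = 18.28 MPa.
Then P = σA = 18.28 × 1625 mm² = 29.71 kN, compressive.

P ≈ 29.7 kN (compressive)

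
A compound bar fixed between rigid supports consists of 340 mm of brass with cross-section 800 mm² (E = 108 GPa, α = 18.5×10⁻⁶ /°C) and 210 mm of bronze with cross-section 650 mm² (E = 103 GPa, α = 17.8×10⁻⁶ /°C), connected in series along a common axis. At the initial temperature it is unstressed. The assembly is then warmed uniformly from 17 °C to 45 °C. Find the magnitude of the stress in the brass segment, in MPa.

σ ≈ 49.6 MPa (compressive)

With the walls removed the bar would change length by δ_free = Σ αᵢΔT Lᵢ = 18.5×10⁻⁶×28×340 + 17.8×10⁻⁶×28×210 = 0.2808 mm.
The rigid supports impose zero overall length change; the single axial force P common to all segments must satisfy P Σ Lᵢ/(AᵢEᵢ) = δ_free.
The series flexibility is Σ Lᵢ/(AᵢEᵢ) = 340/(800×108×10³) + 210/(650×103×10³) = 7.072×10⁻⁶ mm/N.
So P = 0.2808 / 7.072×10⁻⁶ = 39.7 kN, compressive.
σ_{brass} = P / A = 39700 / 800 = 49.63 MPa.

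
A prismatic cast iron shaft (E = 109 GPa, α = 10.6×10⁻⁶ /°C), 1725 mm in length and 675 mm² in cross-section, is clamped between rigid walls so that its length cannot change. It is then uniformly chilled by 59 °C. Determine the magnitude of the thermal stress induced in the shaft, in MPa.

The supports are rigid, so the total axial strain is zero. The restrained thermal strain is ε = αΔT = 10.6×10⁻⁶ × 59 = 625.4×10⁻⁶.
Hence σ = E·αΔT = 109×10³ × 625.4×10⁻⁶ = 68.17 MPa, tensile.

σ ≈ 68.2 MPa (tensile)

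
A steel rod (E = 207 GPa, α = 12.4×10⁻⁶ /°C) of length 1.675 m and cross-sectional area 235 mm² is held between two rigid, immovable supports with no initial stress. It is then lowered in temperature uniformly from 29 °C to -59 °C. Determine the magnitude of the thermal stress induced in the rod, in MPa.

Because both ends are immovable the net strain is zero, and the suppressed thermal strain is αΔT = 12.4×10⁻⁶ × 88 = 1091.2×10⁻⁶.
The stress required to suppress this strain is σ = Eε = 207×10³ × 1091.2×10⁻⁶ = 225.9 MPa, tensile since the rod is trying to contract.

σ ≈ 226 MPa (tensile)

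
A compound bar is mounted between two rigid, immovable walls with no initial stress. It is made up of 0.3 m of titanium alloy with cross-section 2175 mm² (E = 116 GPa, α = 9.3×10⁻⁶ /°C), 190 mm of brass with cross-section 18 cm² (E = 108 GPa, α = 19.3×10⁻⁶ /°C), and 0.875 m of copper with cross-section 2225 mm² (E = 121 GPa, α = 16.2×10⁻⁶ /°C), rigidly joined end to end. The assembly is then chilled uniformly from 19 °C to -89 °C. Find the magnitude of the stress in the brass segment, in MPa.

Free thermal contraction of the whole bar: Σ αᵢΔT Lᵢ = 9.3×10⁻⁶×108×300 + 19.3×10⁻⁶×108×190 + 16.2×10⁻⁶×108×875 = 2.228 mm.
The walls prevent any net length change, so an axial force P (same in every segment) develops. Compatibility: P · Σ Lᵢ/(AᵢEᵢ) = δ_free.
The series flexibility is Σ Lᵢ/(AᵢEᵢ) = 300/(2175×116×10³) + 190/(1800×108×10³) + 875/(2225×121×10³) = 5.416×10⁻⁶ mm/N.
P = 2.228 / 5.416×10⁻⁶ = 411400 N = 411.4 kN, tensile.
σ_{brass} = P / A = 411400 / 1800 = 228.5 MPa.

σ ≈ 229 MPa (tensile)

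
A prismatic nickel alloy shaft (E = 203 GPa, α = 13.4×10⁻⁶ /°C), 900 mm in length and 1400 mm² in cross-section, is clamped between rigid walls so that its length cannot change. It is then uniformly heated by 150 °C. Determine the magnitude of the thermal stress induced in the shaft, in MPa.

σ ≈ 408 MPa (compressive)

The supports are rigid, so the total axial strain is zero. The restrained thermal strain is ε = αΔT = 13.4×10⁻⁶ × 150 = 2010×10⁻⁶.
The stress required to suppress this strain is σ = Eε = 203×10³ × 2010×10⁻⁶ = 408 MPa, compressive since the shaft is trying to expand.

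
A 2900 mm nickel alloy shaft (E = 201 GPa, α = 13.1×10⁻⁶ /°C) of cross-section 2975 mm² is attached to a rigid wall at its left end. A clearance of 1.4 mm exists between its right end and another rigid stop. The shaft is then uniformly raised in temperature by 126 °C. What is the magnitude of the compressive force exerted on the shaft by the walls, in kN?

P ≈ 698 kN

If the wall were absent the shaft would grow by αΔT L = 13.1×10⁻⁶ × 126 × 2900 = 4.787 mm.
The gap closes (δ_free > 1.4 mm) and the wall then resists a further 4.787 − 1.4 = 3.387 mm of expansion.
So σ = E(δ_free − g)/L = 201×10³ × 3.387/2900 = 234.7 MPa.
Force on the wall = σA = 234.7 × 2975 mm² = 698.3 kN.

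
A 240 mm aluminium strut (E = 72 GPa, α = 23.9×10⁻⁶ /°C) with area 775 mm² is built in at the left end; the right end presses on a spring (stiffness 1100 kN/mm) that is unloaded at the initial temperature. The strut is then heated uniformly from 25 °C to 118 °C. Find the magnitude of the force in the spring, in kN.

P ≈ 102 kN

If the spring were absent the strut would lengthen by αΔT L = 23.9×10⁻⁶ × 93 × 240 = 0.5334 mm.
With a force P in the spring, the elastic change of the strut is PL/(AE) and that of the spring is P/k; compatibility requires their sum to equal δ_free.
P [ L/(AE) + 1/k ] = δ_free → P [ 240/(775×72×10³) + 1/(1100×10³) ] = 0.5334.
P = 0.5334 / 5.21×10⁻⁶ = 102400 N.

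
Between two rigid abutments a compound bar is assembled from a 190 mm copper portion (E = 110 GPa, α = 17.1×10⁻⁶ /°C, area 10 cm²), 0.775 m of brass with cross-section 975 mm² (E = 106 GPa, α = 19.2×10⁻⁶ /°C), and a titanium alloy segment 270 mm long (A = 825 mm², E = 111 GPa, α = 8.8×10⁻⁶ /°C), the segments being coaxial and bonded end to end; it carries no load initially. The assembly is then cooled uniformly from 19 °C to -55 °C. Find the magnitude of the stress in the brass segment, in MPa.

If the supports were absent, the total length change would be Σ αᵢΔT Lᵢ = 17.1×10⁻⁶×74×190 + 19.2×10⁻⁶×74×775 + 8.8×10⁻⁶×74×270 = 1.517 mm.
The rigid supports impose zero overall length change; the single axial force P common to all segments must satisfy P Σ Lᵢ/(AᵢEᵢ) = δ_free.
The series flexibility is Σ Lᵢ/(AᵢEᵢ) = 190/(1000×110×10³) + 775/(975×106×10³) + 270/(825×111×10³) = 1.217×10⁻⁵ mm/N.
P = 1.517 / 1.217×10⁻⁵ = 124600 N = 124.6 kN, tensile.
σ_{brass} = P / A = 124600 / 975 = 127.8 MPa.

σ ≈ 128 MPa (tensile)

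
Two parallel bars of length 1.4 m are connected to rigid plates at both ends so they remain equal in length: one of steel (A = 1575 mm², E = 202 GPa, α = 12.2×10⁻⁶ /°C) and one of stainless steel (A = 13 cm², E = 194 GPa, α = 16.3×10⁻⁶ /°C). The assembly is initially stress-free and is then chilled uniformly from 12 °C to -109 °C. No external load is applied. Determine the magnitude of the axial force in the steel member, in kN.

P ≈ 69.8 kN (compressive in the steel)

The stainless steel has the larger α, so on cooling it would change length more than the steel if both were free. The rigid plates force a common final length, so the stainless steel is put into tension and the steel into compression, with equal and opposite forces P (no external load).
Setting the final lengths equal and cancelling L: (α₁ − α₂)ΔT = P/(A₁E₁) + P/(A₂E₂).
|α₁ − α₂|·ΔT = 4.1×10⁻⁶ × 121 = 0.0004961.
1/(A₁E₁) + 1/(A₂E₂) = 1/(1575×202×10³) + 1/(1300×194×10³) = 7.108×10⁻⁹ N⁻¹.
So P = 0.0004961 / 7.108×10⁻⁹ = 69.79 kN.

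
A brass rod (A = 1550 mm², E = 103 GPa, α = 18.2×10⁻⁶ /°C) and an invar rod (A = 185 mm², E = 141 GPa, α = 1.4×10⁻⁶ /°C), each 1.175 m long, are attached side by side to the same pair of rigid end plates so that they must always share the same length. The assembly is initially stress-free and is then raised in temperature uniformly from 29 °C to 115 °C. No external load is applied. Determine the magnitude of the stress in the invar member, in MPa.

σ ≈ 175 MPa (tensile)

Both members must finish at the same length. With the larger α, the brass tends to over-expand; the plates restrain it, putting the brass in compression and the invar in tension. With no external load the two internal forces are equal and opposite, magnitude P.
Equating the net (thermal + elastic) strains gives |α₁ − α₂|·ΔT = P·[1/(A₁E₁) + 1/(A₂E₂)].
|α₁ − α₂|·ΔT = 16.8×10⁻⁶ × 86 = 0.001445.
1/(A₁E₁) + 1/(A₂E₂) = 1/(1550×103×10³) + 1/(185×141×10³) = 4.46×10⁻⁸ N⁻¹.
P = 0.001445 / 4.46×10⁻⁸ = 32390 N = 32.39 kN.
σ_{invar} = P/A₂ = 32390/185 = 175.1 MPa, tensile.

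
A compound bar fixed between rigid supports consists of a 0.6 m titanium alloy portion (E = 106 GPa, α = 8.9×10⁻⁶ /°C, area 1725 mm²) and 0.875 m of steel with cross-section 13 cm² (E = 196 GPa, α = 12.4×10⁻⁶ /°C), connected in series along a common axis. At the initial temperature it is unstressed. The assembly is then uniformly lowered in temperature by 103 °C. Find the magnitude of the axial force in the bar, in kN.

P ≈ 248 kN (tensile)

With the walls removed the bar would change length by δ_free = Σ αᵢΔT Lᵢ = 8.9×10⁻⁶×103×600 + 12.4×10⁻⁶×103×875 = 1.668 mm.
The rigid supports impose zero overall length change; the single axial force P common to all segments must satisfy P Σ Lᵢ/(AᵢEᵢ) = δ_free.
Σ Lᵢ/(AᵢEᵢ) = 600/(1725×106×10³) + 875/(1300×196×10³) = 6.715×10⁻⁶ mm/N.
P = 1.668 / 6.715×10⁻⁶ = 248300 N = 248.3 kN, tensile.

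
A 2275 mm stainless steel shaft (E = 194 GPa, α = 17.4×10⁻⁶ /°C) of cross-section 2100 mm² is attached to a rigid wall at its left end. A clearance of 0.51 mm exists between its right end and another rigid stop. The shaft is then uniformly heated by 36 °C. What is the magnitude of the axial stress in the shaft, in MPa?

σ ≈ 78 MPa (compressive)

Unrestrained expansion: δ_free = αΔT L = 17.4×10⁻⁶ × 36 × 2275 = 1.425 mm.
The gap closes (δ_free > 0.51 mm) and the wall then resists a further 1.425 − 0.51 = 0.9151 mm of expansion.
That suppressed elongation corresponds to σ = E·Δ/L = 194×10³ × 0.9151/2275 = 78.03 MPa.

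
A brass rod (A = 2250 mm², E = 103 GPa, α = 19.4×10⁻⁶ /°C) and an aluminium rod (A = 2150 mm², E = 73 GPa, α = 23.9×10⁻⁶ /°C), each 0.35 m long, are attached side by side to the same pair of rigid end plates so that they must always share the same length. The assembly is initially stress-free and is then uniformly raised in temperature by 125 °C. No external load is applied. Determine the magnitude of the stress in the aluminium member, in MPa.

σ ≈ 24.5 MPa (compressive)

Equilibrium of a rigid end plate with no external load gives equal and opposite internal forces ±P in the two members. Since α_{aluminium} > α_{brass}, heating drives the aluminium into compression and the brass into tension.
Compatibility of the two members (thermal + elastic change equal): (α₁ − α₂)ΔT = P·[1/(A₁E₁) + 1/(A₂E₂)].
|α₁ − α₂|·ΔT = 4.5×10⁻⁶ × 125 = 0.0005625.
1/(A₁E₁) + 1/(A₂E₂) = 1/(2250×103×10³) + 1/(2150×73×10³) = 1.069×10⁻⁸ N⁻¹.
P = 0.0005625 / 1.069×10⁻⁸ = 52640 N = 52.64 kN.
σ_{aluminium} = P/A₂ = 52640/2150 = 24.48 MPa, compressive.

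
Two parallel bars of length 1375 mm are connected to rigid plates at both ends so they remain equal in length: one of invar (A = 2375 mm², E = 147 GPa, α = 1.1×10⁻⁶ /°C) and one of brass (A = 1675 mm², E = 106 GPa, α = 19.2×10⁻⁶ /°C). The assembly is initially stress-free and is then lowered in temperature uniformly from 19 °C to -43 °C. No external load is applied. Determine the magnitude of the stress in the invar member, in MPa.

σ ≈ 55.6 MPa (compressive)

Equilibrium of a rigid end plate with no external load gives equal and opposite internal forces ±P in the two members. Since α_{brass} > α_{invar}, cooling drives the brass into tension and the invar into compression.
Compatibility of the two members (thermal + elastic change equal): (α₁ − α₂)ΔT = P·[1/(A₁E₁) + 1/(A₂E₂)].
|α₁ − α₂|·ΔT = 18.1×10⁻⁶ × 62 = 0.001122.
1/(A₁E₁) + 1/(A₂E₂) = 1/(2375×147×10³) + 1/(1675×106×10³) = 8.497×10⁻⁹ N⁻¹.
So P = 0.001122 / 8.497×10⁻⁹ = 132.1 kN.
σ_{invar} = P/A₁ = 132100/2375 = 55.61 MPa, compressive.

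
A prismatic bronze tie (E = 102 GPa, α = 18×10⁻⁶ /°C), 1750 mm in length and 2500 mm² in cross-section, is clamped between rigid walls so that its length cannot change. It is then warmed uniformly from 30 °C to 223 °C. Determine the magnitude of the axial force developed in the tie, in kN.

The ends cannot move, so σ = EαΔT = 102×10³ × 18×10⁻⁶ × 193 = 354.3 MPa.
Axial force P = σA = 354.3 × 2500 = 885900 N = 885.9 kN, compressive.

P ≈ 886 kN (compressive)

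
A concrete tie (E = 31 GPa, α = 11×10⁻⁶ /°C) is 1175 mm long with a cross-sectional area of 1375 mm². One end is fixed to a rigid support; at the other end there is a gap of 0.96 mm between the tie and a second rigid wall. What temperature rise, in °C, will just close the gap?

ΔT ≈ 74.3 °C

The gap closes when αΔT L = 0.96 mm, since the tie is still unstressed at that instant.
ΔT = 0.96 / (11×10⁻⁶ × 1175) = 74.27 °C.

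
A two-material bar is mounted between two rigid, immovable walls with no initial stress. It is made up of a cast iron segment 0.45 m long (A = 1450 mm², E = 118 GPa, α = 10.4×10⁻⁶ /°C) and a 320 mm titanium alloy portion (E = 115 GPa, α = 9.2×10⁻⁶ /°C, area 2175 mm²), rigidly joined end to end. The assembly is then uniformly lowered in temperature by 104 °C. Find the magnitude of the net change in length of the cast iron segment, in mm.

|ΔL| ≈ 0.0467 mm

If the supports were absent, the total length change would be Σ αᵢΔT Lᵢ = 10.4×10⁻⁶×104×450 + 9.2×10⁻⁶×104×320 = 0.7929 mm.
Since the ends are fixed, an axial force P builds up, equal in every segment, with P · Σ Lᵢ/(AᵢEᵢ) = δ_free.
The series flexibility is Σ Lᵢ/(AᵢEᵢ) = 450/(1450×118×10³) + 320/(2175×115×10³) = 3.909×10⁻⁶ mm/N.
So P = 0.7929 / 3.909×10⁻⁶ = 202.8 kN, tensile.
For the cast iron segment, free thermal change = 10.4×10⁻⁶×104×450 = 0.4867 mm and elastic change from P = 202800×450/(1450×118×10³) = 0.5334 mm; these oppose, so the net change is 0.0467 mm (segment lengthens).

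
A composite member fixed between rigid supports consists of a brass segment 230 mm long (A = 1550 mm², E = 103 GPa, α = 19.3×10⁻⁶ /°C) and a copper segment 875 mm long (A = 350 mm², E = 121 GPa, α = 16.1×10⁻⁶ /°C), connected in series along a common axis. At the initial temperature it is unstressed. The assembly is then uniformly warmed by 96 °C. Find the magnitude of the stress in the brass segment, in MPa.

σ ≈ 51.9 MPa (compressive)

If the supports were absent, the total length change would be Σ αᵢΔT Lᵢ = 19.3×10⁻⁶×96×230 + 16.1×10⁻⁶×96×875 = 1.779 mm.
Since the ends are fixed, an axial force P builds up, equal in every segment, with P · Σ Lᵢ/(AᵢEᵢ) = δ_free.
Σ Lᵢ/(AᵢEᵢ) = 230/(1550×103×10³) + 875/(350×121×10³) = 2.21×10⁻⁵ mm/N.
So P = 1.779 / 2.21×10⁻⁵ = 80.47 kN, compressive.
σ_{brass} = P / A = 80470 / 1550 = 51.92 MPa.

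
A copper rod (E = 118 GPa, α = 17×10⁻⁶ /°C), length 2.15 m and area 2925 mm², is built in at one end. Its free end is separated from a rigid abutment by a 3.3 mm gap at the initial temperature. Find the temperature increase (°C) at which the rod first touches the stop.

ΔT ≈ 90.3 °C

Contact occurs when the free expansion equals the gap: αΔT L = 3.3 mm.
So ΔT = g/(αL) = 3.3/(17×10⁻⁶ × 2150) = 90.29 °C.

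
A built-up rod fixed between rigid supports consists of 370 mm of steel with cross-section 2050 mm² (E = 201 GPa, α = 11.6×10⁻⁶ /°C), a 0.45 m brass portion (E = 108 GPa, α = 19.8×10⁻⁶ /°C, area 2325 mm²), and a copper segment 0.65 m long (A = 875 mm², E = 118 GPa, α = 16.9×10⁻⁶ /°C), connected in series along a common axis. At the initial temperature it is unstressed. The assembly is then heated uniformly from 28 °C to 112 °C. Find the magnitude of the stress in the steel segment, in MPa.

σ ≈ 110 MPa (compressive)

If the supports were absent, the total length change would be Σ αᵢΔT Lᵢ = 11.6×10⁻⁶×84×370 + 19.8×10⁻⁶×84×450 + 16.9×10⁻⁶×84×650 = 2.032 mm.
The walls prevent any net length change, so an axial force P (same in every segment) develops. Compatibility: P · Σ Lᵢ/(AᵢEᵢ) = δ_free.
Σ Lᵢ/(AᵢEᵢ) = 370/(2050×201×10³) + 450/(2325×108×10³) + 650/(875×118×10³) = 8.985×10⁻⁶ mm/N.
P = 2.032 / 8.985×10⁻⁶ = 226100 N = 226.1 kN, compressive.
σ_{steel} = P / A = 226100 / 2050 = 110.3 MPa.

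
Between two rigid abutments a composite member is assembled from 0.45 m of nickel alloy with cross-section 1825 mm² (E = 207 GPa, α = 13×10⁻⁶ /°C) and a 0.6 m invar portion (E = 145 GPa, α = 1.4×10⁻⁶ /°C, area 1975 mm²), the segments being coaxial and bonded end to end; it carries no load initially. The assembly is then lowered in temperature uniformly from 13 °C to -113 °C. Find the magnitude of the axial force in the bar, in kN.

P ≈ 256 kN (tensile)

Free thermal contraction of the whole bar: Σ αᵢΔT Lᵢ = 13×10⁻⁶×126×450 + 1.4×10⁻⁶×126×600 = 0.8429 mm.
The walls prevent any net length change, so an axial force P (same in every segment) develops. Compatibility: P · Σ Lᵢ/(AᵢEᵢ) = δ_free.
The series flexibility is Σ Lᵢ/(AᵢEᵢ) = 450/(1825×207×10³) + 600/(1975×145×10³) = 3.286×10⁻⁶ mm/N.
So P = 0.8429 / 3.286×10⁻⁶ = 256.5 kN, tensile.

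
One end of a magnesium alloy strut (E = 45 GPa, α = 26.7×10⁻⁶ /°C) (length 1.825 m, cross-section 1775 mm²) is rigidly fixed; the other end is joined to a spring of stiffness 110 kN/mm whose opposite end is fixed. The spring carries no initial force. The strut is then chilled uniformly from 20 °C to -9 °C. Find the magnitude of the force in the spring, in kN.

P ≈ 44.2 kN

If the spring were absent the strut would shorten by αΔT L = 26.7×10⁻⁶ × 29 × 1825 = 1.413 mm.
Let P be the tensile force in the spring. The strut extends elastically by PL/(AE) and the spring stretches by P/k; together these equal δ_free.
So P = δ_free / [L/(AE) + 1/k] = 1.413 / [ 1825/(1775×45×10³) + 1/(110×10³) ].
P = 1.413 / 3.194×10⁻⁵ = 44240 N.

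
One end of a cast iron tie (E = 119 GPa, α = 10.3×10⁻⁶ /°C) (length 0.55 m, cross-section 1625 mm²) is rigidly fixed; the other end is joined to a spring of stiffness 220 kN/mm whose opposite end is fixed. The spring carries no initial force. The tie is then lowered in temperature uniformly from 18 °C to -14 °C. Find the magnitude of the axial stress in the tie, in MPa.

Free thermal contraction: δ_free = αΔT L = 10.3×10⁻⁶ × 32 × 550 = 0.1813 mm.
With a force P in the spring, the elastic change of the tie is PL/(AE) and that of the spring is P/k; compatibility requires their sum to equal δ_free.
P [ L/(AE) + 1/k ] = δ_free → P [ 550/(1625×119×10³) + 1/(220×10³) ] = 0.1813.
P = 0.1813 / 7.39×10⁻⁶ = 24530 N.
σ = P/A = 24530/1625 = 15.1 MPa.

σ ≈ 15.1 MPa (tensile)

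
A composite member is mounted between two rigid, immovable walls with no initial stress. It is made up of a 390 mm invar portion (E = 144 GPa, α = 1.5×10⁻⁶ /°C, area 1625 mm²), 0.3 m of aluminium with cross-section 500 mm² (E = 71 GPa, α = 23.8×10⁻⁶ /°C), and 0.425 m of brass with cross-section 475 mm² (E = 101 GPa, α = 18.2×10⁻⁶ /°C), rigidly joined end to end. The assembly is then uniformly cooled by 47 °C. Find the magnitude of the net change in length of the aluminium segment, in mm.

|ΔL| ≈ 0.012 mm

If the supports were absent, the total length change would be Σ αᵢΔT Lᵢ = 1.5×10⁻⁶×47×390 + 23.8×10⁻⁶×47×300 + 18.2×10⁻⁶×47×425 = 0.7266 mm.
The rigid supports impose zero overall length change; the single axial force P common to all segments must satisfy P Σ Lᵢ/(AᵢEᵢ) = δ_free.
Σ Lᵢ/(AᵢEᵢ) = 390/(1625×144×10³) + 300/(500×71×10³) + 425/(475×101×10³) = 1.898×10⁻⁵ mm/N.
P = 0.7266 / 1.898×10⁻⁵ = 38290 N = 38.29 kN, tensile.
For the aluminium segment, free thermal change = 23.8×10⁻⁶×47×300 = 0.3356 mm and elastic change from P = 38290×300/(500×71×10³) = 0.3236 mm; these oppose, so the net change is 0.012 mm (segment shortens).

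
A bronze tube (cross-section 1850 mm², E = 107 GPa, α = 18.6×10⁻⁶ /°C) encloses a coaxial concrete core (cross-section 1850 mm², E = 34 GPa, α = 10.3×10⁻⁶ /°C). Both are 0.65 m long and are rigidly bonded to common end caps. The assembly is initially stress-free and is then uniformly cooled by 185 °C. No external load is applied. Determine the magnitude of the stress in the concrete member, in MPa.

σ ≈ 39.6 MPa (compressive)

Both members must finish at the same length. With the larger α, the bronze tends to over-contract; the plates restrain it, putting the bronze in tension and the concrete in compression. With no external load the two internal forces are equal and opposite, magnitude P.
Setting the final lengths equal and cancelling L: (α₁ − α₂)ΔT = P/(A₁E₁) + P/(A₂E₂).
|α₁ − α₂|·ΔT = 8.3×10⁻⁶ × 185 = 0.001535.
1/(A₁E₁) + 1/(A₂E₂) = 1/(1850×107×10³) + 1/(1850×34×10³) = 2.095×10⁻⁸ N⁻¹.
P = 0.001535 / 2.095×10⁻⁸ = 73290 N = 73.29 kN.
σ_{concrete} = P/A₂ = 73290/1850 = 39.62 MPa, compressive.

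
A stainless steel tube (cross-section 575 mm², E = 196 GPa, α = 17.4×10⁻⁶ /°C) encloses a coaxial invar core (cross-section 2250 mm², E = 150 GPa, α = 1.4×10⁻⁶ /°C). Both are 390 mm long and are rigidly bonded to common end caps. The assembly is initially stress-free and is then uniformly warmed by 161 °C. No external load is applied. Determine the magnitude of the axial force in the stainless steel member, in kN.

The stainless steel has the larger α, so on heating it would change length more than the invar if both were free. The rigid plates force a common final length, so the stainless steel is put into compression and the invar into tension, with equal and opposite forces P (no external load).
Equating the net (thermal + elastic) strains gives |α₁ − α₂|·ΔT = P·[1/(A₁E₁) + 1/(A₂E₂)].
|α₁ − α₂|·ΔT = 16×10⁻⁶ × 161 = 0.002576.
1/(A₁E₁) + 1/(A₂E₂) = 1/(575×196×10³) + 1/(2250×150×10³) = 1.184×10⁻⁸ N⁻¹.
So P = 0.002576 / 1.184×10⁻⁸ = 217.6 kN.

P ≈ 218 kN (compressive in the stainless steel)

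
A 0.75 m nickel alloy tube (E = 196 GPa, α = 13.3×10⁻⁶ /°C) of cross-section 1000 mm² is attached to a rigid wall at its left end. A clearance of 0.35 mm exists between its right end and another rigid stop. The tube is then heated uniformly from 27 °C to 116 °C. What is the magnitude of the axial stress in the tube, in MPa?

If the wall were absent the tube would grow by αΔT L = 13.3×10⁻⁶ × 89 × 750 = 0.8878 mm.
This exceeds the 0.35 mm gap, so the wall pushes back. The portion of expansion that must be recovered elastically is δ_free − gap = 0.8878 − 0.35 = 0.5378 mm.
Compatibility: PL/(AE) = 0.5378 mm, so σ = P/A = E × (0.5378/750) = 140.5 MPa.

σ ≈ 141 MPa (compressive)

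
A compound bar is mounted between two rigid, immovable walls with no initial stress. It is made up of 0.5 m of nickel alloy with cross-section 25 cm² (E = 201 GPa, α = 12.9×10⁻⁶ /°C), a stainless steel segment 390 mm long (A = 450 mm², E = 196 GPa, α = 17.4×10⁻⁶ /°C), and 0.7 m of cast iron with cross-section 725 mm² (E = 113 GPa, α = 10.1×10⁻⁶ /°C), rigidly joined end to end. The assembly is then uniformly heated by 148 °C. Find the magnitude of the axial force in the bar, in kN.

If the supports were absent, the total length change would be Σ αᵢΔT Lᵢ = 12.9×10⁻⁶×148×500 + 17.4×10⁻⁶×148×390 + 10.1×10⁻⁶×148×700 = 3.005 mm.
Since the ends are fixed, an axial force P builds up, equal in every segment, with P · Σ Lᵢ/(AᵢEᵢ) = δ_free.
The series flexibility is Σ Lᵢ/(AᵢEᵢ) = 500/(2500×201×10³) + 390/(450×196×10³) + 700/(725×113×10³) = 1.396×10⁻⁵ mm/N.
P = 3.005 / 1.396×10⁻⁵ = 215300 N = 215.3 kN, compressive.

P ≈ 215 kN (compressive)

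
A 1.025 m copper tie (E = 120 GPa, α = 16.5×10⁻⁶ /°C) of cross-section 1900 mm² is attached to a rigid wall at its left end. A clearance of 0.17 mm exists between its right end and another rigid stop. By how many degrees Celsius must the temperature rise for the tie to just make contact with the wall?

ΔT ≈ 10.1 °C

The gap closes when αΔT L = 0.17 mm, since the tie is still unstressed at that instant.
ΔT = 0.17 / (16.5×10⁻⁶ × 1025) = 10.05 °C.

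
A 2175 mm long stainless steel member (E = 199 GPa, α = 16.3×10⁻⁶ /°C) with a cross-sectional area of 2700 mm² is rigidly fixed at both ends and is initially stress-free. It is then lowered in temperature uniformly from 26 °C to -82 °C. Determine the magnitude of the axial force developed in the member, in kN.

Full restraint means ε = 0, so the stress is σ = EαΔT = 199×10³ × 16.3×10⁻⁶ × 108 = 350.3 MPa.
Axial force P = σA = 350.3 × 2700 = 945900 N = 945.9 kN, tensile.

P ≈ 946 kN (tensile)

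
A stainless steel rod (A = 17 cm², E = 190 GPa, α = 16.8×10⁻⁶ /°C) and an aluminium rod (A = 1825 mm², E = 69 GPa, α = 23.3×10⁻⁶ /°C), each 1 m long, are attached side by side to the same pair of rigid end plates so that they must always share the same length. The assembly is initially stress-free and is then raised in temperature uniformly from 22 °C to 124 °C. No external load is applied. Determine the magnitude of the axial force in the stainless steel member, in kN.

Equilibrium of a rigid end plate with no external load gives equal and opposite internal forces ±P in the two members. Since α_{aluminium} > α_{stainless steel}, heating drives the aluminium into compression and the stainless steel into tension.
Equating the net (thermal + elastic) strains gives |α₁ − α₂|·ΔT = P·[1/(A₁E₁) + 1/(A₂E₂)].
|α₁ − α₂|·ΔT = 6.5×10⁻⁶ × 102 = 0.000663.
1/(A₁E₁) + 1/(A₂E₂) = 1/(1700×190×10³) + 1/(1825×69×10³) = 1.104×10⁻⁸ N⁻¹.
P = 0.000663 / 1.104×10⁻⁸ = 60070 N = 60.07 kN.

P ≈ 60.1 kN (tensile in the stainless steel)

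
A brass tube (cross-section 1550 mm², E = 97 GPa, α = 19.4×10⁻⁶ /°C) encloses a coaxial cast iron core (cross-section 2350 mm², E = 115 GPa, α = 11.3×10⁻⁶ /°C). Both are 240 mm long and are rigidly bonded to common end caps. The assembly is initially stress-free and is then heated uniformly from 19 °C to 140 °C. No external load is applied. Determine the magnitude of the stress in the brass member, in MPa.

σ ≈ 61.1 MPa (compressive)

The brass has the larger α, so on heating it would change length more than the cast iron if both were free. The rigid plates force a common final length, so the brass is put into compression and the cast iron into tension, with equal and opposite forces P (no external load).
Compatibility of the two members (thermal + elastic change equal): (α₁ − α₂)ΔT = P·[1/(A₁E₁) + 1/(A₂E₂)].
|α₁ − α₂|·ΔT = 8.1×10⁻⁶ × 121 = 0.0009801.
1/(A₁E₁) + 1/(A₂E₂) = 1/(1550×97×10³) + 1/(2350×115×10³) = 1.035×10⁻⁸ N⁻¹.
So P = 0.0009801 / 1.035×10⁻⁸ = 94.68 kN.
σ_{brass} = P/A₁ = 94680/1550 = 61.09 MPa, compressive.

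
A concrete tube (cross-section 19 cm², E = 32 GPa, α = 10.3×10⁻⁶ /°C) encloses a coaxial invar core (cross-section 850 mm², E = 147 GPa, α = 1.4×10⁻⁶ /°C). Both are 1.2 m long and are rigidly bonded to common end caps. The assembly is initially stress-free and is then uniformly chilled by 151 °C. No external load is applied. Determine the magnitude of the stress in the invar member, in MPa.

σ ≈ 64.7 MPa (compressive)

The concrete has the larger α, so on cooling it would change length more than the invar if both were free. The rigid plates force a common final length, so the concrete is put into tension and the invar into compression, with equal and opposite forces P (no external load).
Setting the final lengths equal and cancelling L: (α₁ − α₂)ΔT = P/(A₁E₁) + P/(A₂E₂).
|α₁ − α₂|·ΔT = 8.9×10⁻⁶ × 151 = 0.001344.
1/(A₁E₁) + 1/(A₂E₂) = 1/(1900×32×10³) + 1/(850×147×10³) = 2.445×10⁻⁸ N⁻¹.
So P = 0.001344 / 2.445×10⁻⁸ = 54.96 kN.
σ_{invar} = P/A₂ = 54960/850 = 64.66 MPa, compressive.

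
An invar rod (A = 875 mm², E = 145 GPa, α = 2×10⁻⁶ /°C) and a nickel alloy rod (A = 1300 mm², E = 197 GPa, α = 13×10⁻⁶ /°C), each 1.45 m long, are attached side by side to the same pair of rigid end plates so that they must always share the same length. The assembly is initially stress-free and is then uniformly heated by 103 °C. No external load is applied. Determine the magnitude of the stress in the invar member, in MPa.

Both members must finish at the same length. With the larger α, the nickel alloy tends to over-expand; the plates restrain it, putting the nickel alloy in compression and the invar in tension. With no external load the two internal forces are equal and opposite, magnitude P.
Setting the final lengths equal and cancelling L: (α₁ − α₂)ΔT = P/(A₁E₁) + P/(A₂E₂).
|α₁ − α₂|·ΔT = 11×10⁻⁶ × 103 = 0.001133.
1/(A₁E₁) + 1/(A₂E₂) = 1/(875×145×10³) + 1/(1300×197×10³) = 1.179×10⁻⁸ N⁻¹.
So P = 0.001133 / 1.179×10⁻⁸ = 96.13 kN.
σ_{invar} = P/A₁ = 96130/875 = 109.9 MPa, tensile.

σ ≈ 110 MPa (tensile)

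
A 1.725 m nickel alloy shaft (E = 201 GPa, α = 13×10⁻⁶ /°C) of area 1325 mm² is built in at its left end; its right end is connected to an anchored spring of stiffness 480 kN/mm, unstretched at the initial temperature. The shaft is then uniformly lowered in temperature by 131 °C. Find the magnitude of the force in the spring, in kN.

P ≈ 343 kN

If the spring were absent the shaft would shorten by αΔT L = 13×10⁻⁶ × 131 × 1725 = 2.938 mm.
Let P be the tensile force in the spring. The shaft extends elastically by PL/(AE) and the spring stretches by P/k; together these equal δ_free.
So P = δ_free / [L/(AE) + 1/k] = 2.938 / [ 1725/(1325×201×10³) + 1/(480×10³) ].
P = 2.938 / 8.56×10⁻⁶ = 343200 N.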